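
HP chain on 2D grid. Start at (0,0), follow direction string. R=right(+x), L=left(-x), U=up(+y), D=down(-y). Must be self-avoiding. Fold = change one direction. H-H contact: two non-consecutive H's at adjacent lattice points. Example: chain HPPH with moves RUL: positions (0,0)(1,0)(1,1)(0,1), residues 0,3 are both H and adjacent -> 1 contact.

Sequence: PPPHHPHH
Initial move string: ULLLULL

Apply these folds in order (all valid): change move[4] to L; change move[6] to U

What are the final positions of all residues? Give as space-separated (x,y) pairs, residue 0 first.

Answer: (0,0) (0,1) (-1,1) (-2,1) (-3,1) (-4,1) (-5,1) (-5,2)

Derivation:
Initial moves: ULLLULL
Fold: move[4]->L => ULLLLLL (positions: [(0, 0), (0, 1), (-1, 1), (-2, 1), (-3, 1), (-4, 1), (-5, 1), (-6, 1)])
Fold: move[6]->U => ULLLLLU (positions: [(0, 0), (0, 1), (-1, 1), (-2, 1), (-3, 1), (-4, 1), (-5, 1), (-5, 2)])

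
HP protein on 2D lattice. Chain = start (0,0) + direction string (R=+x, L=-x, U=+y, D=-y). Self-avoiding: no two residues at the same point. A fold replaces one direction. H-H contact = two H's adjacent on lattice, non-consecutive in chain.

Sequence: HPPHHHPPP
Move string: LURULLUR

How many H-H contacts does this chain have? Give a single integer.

Positions: [(0, 0), (-1, 0), (-1, 1), (0, 1), (0, 2), (-1, 2), (-2, 2), (-2, 3), (-1, 3)]
H-H contact: residue 0 @(0,0) - residue 3 @(0, 1)

Answer: 1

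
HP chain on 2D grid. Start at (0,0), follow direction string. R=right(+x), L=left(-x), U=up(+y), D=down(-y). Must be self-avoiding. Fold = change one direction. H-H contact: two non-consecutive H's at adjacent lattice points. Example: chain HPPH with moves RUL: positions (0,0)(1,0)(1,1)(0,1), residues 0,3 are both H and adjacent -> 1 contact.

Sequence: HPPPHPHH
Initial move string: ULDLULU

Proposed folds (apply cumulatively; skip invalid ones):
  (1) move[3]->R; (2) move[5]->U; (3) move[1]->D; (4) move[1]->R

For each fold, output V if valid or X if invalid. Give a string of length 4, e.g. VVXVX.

Answer: XVXX

Derivation:
Initial: ULDLULU -> [(0, 0), (0, 1), (-1, 1), (-1, 0), (-2, 0), (-2, 1), (-3, 1), (-3, 2)]
Fold 1: move[3]->R => ULDRULU INVALID (collision), skipped
Fold 2: move[5]->U => ULDLUUU VALID
Fold 3: move[1]->D => UDDLUUU INVALID (collision), skipped
Fold 4: move[1]->R => URDLUUU INVALID (collision), skipped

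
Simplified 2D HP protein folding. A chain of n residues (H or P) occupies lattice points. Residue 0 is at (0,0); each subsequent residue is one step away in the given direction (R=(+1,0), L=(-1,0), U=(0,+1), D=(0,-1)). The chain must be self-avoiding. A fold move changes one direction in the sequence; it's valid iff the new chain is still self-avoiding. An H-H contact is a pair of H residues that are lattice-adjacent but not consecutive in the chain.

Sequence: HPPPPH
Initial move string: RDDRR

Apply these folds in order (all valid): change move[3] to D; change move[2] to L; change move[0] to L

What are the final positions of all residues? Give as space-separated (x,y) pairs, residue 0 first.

Initial moves: RDDRR
Fold: move[3]->D => RDDDR (positions: [(0, 0), (1, 0), (1, -1), (1, -2), (1, -3), (2, -3)])
Fold: move[2]->L => RDLDR (positions: [(0, 0), (1, 0), (1, -1), (0, -1), (0, -2), (1, -2)])
Fold: move[0]->L => LDLDR (positions: [(0, 0), (-1, 0), (-1, -1), (-2, -1), (-2, -2), (-1, -2)])

Answer: (0,0) (-1,0) (-1,-1) (-2,-1) (-2,-2) (-1,-2)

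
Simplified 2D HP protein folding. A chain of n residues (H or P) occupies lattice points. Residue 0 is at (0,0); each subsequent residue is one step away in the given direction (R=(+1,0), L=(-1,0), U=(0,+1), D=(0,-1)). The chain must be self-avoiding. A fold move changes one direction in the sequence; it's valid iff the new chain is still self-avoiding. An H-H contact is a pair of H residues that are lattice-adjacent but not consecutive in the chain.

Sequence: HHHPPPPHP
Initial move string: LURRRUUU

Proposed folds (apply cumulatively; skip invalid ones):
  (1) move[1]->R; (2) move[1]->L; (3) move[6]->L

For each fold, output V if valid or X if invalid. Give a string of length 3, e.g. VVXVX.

Answer: XXV

Derivation:
Initial: LURRRUUU -> [(0, 0), (-1, 0), (-1, 1), (0, 1), (1, 1), (2, 1), (2, 2), (2, 3), (2, 4)]
Fold 1: move[1]->R => LRRRRUUU INVALID (collision), skipped
Fold 2: move[1]->L => LLRRRUUU INVALID (collision), skipped
Fold 3: move[6]->L => LURRRULU VALID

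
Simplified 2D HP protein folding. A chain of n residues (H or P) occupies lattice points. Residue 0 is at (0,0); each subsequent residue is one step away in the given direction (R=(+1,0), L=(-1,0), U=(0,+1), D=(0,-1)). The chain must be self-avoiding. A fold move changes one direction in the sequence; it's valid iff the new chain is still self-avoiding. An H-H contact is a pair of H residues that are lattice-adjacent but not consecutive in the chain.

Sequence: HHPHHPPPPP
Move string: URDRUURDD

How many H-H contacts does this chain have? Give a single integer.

Answer: 1

Derivation:
Positions: [(0, 0), (0, 1), (1, 1), (1, 0), (2, 0), (2, 1), (2, 2), (3, 2), (3, 1), (3, 0)]
H-H contact: residue 0 @(0,0) - residue 3 @(1, 0)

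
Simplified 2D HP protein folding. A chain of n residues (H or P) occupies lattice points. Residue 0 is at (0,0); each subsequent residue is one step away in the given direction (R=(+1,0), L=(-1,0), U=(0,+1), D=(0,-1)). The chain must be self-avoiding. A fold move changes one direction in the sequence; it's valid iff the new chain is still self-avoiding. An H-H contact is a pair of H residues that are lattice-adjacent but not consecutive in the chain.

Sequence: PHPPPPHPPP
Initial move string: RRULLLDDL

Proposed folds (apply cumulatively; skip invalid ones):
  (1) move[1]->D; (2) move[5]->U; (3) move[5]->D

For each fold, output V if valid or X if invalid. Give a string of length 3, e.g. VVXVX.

Answer: XXX

Derivation:
Initial: RRULLLDDL -> [(0, 0), (1, 0), (2, 0), (2, 1), (1, 1), (0, 1), (-1, 1), (-1, 0), (-1, -1), (-2, -1)]
Fold 1: move[1]->D => RDULLLDDL INVALID (collision), skipped
Fold 2: move[5]->U => RRULLUDDL INVALID (collision), skipped
Fold 3: move[5]->D => RRULLDDDL INVALID (collision), skipped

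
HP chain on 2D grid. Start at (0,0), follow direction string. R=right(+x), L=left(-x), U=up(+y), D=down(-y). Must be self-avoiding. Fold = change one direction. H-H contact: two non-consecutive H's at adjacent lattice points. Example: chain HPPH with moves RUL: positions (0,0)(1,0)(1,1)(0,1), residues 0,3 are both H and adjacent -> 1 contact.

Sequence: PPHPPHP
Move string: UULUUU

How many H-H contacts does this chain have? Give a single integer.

Positions: [(0, 0), (0, 1), (0, 2), (-1, 2), (-1, 3), (-1, 4), (-1, 5)]
No H-H contacts found.

Answer: 0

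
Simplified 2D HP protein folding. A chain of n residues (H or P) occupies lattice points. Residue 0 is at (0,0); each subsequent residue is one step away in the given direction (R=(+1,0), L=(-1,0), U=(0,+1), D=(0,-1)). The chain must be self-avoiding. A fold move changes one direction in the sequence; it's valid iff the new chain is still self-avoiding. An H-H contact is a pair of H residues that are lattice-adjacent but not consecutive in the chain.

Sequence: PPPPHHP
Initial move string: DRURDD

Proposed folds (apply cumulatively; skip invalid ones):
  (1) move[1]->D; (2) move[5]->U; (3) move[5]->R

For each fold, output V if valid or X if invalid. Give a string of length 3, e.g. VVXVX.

Answer: XXV

Derivation:
Initial: DRURDD -> [(0, 0), (0, -1), (1, -1), (1, 0), (2, 0), (2, -1), (2, -2)]
Fold 1: move[1]->D => DDURDD INVALID (collision), skipped
Fold 2: move[5]->U => DRURDU INVALID (collision), skipped
Fold 3: move[5]->R => DRURDR VALID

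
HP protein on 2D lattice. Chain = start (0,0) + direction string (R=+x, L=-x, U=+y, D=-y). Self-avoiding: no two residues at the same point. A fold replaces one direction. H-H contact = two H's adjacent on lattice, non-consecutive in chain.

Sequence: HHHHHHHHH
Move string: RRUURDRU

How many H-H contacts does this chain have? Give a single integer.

Positions: [(0, 0), (1, 0), (2, 0), (2, 1), (2, 2), (3, 2), (3, 1), (4, 1), (4, 2)]
H-H contact: residue 3 @(2,1) - residue 6 @(3, 1)
H-H contact: residue 5 @(3,2) - residue 8 @(4, 2)

Answer: 2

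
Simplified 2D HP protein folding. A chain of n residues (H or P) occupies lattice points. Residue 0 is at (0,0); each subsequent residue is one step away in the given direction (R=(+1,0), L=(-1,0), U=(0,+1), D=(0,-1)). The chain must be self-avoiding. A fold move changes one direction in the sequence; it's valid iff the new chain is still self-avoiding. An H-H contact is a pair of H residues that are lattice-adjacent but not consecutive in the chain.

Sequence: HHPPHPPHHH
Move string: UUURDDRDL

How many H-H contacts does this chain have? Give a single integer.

Positions: [(0, 0), (0, 1), (0, 2), (0, 3), (1, 3), (1, 2), (1, 1), (2, 1), (2, 0), (1, 0)]
H-H contact: residue 0 @(0,0) - residue 9 @(1, 0)

Answer: 1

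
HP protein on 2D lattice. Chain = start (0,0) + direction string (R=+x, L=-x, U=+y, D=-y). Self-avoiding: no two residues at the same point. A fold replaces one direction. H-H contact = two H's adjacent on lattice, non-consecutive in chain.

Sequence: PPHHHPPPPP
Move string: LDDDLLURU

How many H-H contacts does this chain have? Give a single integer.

Positions: [(0, 0), (-1, 0), (-1, -1), (-1, -2), (-1, -3), (-2, -3), (-3, -3), (-3, -2), (-2, -2), (-2, -1)]
No H-H contacts found.

Answer: 0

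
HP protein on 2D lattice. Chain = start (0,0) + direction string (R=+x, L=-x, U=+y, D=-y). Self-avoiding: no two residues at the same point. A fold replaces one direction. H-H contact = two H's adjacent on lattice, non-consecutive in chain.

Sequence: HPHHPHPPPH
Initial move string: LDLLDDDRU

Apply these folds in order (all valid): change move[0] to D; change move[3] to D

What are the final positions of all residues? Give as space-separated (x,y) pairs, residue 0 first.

Initial moves: LDLLDDDRU
Fold: move[0]->D => DDLLDDDRU (positions: [(0, 0), (0, -1), (0, -2), (-1, -2), (-2, -2), (-2, -3), (-2, -4), (-2, -5), (-1, -5), (-1, -4)])
Fold: move[3]->D => DDLDDDDRU (positions: [(0, 0), (0, -1), (0, -2), (-1, -2), (-1, -3), (-1, -4), (-1, -5), (-1, -6), (0, -6), (0, -5)])

Answer: (0,0) (0,-1) (0,-2) (-1,-2) (-1,-3) (-1,-4) (-1,-5) (-1,-6) (0,-6) (0,-5)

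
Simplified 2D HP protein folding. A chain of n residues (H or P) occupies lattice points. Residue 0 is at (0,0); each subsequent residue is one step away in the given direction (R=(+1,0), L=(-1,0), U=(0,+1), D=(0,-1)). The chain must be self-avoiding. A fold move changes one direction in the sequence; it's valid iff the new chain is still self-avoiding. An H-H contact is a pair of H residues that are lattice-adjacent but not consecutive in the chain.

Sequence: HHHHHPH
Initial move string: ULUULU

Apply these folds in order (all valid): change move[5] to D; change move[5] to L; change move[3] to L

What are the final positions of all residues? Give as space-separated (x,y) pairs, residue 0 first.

Initial moves: ULUULU
Fold: move[5]->D => ULUULD (positions: [(0, 0), (0, 1), (-1, 1), (-1, 2), (-1, 3), (-2, 3), (-2, 2)])
Fold: move[5]->L => ULUULL (positions: [(0, 0), (0, 1), (-1, 1), (-1, 2), (-1, 3), (-2, 3), (-3, 3)])
Fold: move[3]->L => ULULLL (positions: [(0, 0), (0, 1), (-1, 1), (-1, 2), (-2, 2), (-3, 2), (-4, 2)])

Answer: (0,0) (0,1) (-1,1) (-1,2) (-2,2) (-3,2) (-4,2)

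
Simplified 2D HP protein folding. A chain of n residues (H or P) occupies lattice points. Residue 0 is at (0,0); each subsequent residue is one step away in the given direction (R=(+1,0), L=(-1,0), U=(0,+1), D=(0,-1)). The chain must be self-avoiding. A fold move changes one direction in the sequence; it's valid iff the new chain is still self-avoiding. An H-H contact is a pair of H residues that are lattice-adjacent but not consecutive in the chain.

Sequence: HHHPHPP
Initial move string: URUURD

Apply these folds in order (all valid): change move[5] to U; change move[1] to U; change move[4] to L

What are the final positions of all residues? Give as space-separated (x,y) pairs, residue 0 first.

Initial moves: URUURD
Fold: move[5]->U => URUURU (positions: [(0, 0), (0, 1), (1, 1), (1, 2), (1, 3), (2, 3), (2, 4)])
Fold: move[1]->U => UUUURU (positions: [(0, 0), (0, 1), (0, 2), (0, 3), (0, 4), (1, 4), (1, 5)])
Fold: move[4]->L => UUUULU (positions: [(0, 0), (0, 1), (0, 2), (0, 3), (0, 4), (-1, 4), (-1, 5)])

Answer: (0,0) (0,1) (0,2) (0,3) (0,4) (-1,4) (-1,5)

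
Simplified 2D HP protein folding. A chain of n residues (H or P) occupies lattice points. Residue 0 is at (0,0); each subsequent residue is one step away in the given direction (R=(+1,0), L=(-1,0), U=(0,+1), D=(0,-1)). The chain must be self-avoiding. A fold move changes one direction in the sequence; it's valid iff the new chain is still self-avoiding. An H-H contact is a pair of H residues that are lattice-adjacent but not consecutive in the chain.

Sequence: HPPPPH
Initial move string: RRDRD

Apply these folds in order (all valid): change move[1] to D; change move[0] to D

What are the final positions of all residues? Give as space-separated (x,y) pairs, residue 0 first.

Answer: (0,0) (0,-1) (0,-2) (0,-3) (1,-3) (1,-4)

Derivation:
Initial moves: RRDRD
Fold: move[1]->D => RDDRD (positions: [(0, 0), (1, 0), (1, -1), (1, -2), (2, -2), (2, -3)])
Fold: move[0]->D => DDDRD (positions: [(0, 0), (0, -1), (0, -2), (0, -3), (1, -3), (1, -4)])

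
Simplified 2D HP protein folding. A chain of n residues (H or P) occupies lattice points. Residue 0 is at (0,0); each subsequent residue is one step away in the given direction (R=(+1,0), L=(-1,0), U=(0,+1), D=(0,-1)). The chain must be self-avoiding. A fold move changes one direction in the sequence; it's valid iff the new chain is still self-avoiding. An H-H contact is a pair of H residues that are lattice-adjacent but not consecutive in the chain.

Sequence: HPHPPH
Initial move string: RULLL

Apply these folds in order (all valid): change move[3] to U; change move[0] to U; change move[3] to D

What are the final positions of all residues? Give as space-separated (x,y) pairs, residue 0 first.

Initial moves: RULLL
Fold: move[3]->U => RULUL (positions: [(0, 0), (1, 0), (1, 1), (0, 1), (0, 2), (-1, 2)])
Fold: move[0]->U => UULUL (positions: [(0, 0), (0, 1), (0, 2), (-1, 2), (-1, 3), (-2, 3)])
Fold: move[3]->D => UULDL (positions: [(0, 0), (0, 1), (0, 2), (-1, 2), (-1, 1), (-2, 1)])

Answer: (0,0) (0,1) (0,2) (-1,2) (-1,1) (-2,1)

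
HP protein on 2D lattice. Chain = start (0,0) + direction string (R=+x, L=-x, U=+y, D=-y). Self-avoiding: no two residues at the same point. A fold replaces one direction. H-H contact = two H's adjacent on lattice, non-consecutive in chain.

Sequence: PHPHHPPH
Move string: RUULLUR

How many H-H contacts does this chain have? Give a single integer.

Answer: 1

Derivation:
Positions: [(0, 0), (1, 0), (1, 1), (1, 2), (0, 2), (-1, 2), (-1, 3), (0, 3)]
H-H contact: residue 4 @(0,2) - residue 7 @(0, 3)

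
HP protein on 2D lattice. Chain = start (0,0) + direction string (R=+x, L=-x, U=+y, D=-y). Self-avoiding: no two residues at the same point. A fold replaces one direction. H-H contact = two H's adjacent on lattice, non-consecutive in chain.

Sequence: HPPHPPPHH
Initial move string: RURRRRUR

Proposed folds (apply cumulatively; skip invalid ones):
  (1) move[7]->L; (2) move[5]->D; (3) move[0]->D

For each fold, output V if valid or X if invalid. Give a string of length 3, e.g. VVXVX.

Answer: VXX

Derivation:
Initial: RURRRRUR -> [(0, 0), (1, 0), (1, 1), (2, 1), (3, 1), (4, 1), (5, 1), (5, 2), (6, 2)]
Fold 1: move[7]->L => RURRRRUL VALID
Fold 2: move[5]->D => RURRRDUL INVALID (collision), skipped
Fold 3: move[0]->D => DURRRRUL INVALID (collision), skipped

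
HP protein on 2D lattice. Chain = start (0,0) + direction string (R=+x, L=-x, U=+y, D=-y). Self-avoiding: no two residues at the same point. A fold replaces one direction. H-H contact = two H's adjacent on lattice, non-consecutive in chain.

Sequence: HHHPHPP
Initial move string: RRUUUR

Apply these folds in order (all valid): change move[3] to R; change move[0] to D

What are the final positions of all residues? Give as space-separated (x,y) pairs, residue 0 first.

Initial moves: RRUUUR
Fold: move[3]->R => RRURUR (positions: [(0, 0), (1, 0), (2, 0), (2, 1), (3, 1), (3, 2), (4, 2)])
Fold: move[0]->D => DRURUR (positions: [(0, 0), (0, -1), (1, -1), (1, 0), (2, 0), (2, 1), (3, 1)])

Answer: (0,0) (0,-1) (1,-1) (1,0) (2,0) (2,1) (3,1)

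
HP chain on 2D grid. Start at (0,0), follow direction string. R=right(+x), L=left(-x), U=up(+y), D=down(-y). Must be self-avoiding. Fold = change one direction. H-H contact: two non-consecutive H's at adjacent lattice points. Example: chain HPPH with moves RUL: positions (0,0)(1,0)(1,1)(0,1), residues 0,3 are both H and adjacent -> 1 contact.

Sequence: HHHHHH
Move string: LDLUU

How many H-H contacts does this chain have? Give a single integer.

Positions: [(0, 0), (-1, 0), (-1, -1), (-2, -1), (-2, 0), (-2, 1)]
H-H contact: residue 1 @(-1,0) - residue 4 @(-2, 0)

Answer: 1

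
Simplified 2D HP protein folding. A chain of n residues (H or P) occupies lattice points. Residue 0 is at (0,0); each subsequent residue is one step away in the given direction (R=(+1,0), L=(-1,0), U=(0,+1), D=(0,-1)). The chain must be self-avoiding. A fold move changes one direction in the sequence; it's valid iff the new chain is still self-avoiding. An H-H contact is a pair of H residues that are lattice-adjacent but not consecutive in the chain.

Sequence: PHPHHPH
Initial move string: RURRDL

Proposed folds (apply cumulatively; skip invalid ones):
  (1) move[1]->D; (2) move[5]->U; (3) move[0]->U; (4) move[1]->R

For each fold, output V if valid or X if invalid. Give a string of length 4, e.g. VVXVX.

Answer: VXXV

Derivation:
Initial: RURRDL -> [(0, 0), (1, 0), (1, 1), (2, 1), (3, 1), (3, 0), (2, 0)]
Fold 1: move[1]->D => RDRRDL VALID
Fold 2: move[5]->U => RDRRDU INVALID (collision), skipped
Fold 3: move[0]->U => UDRRDL INVALID (collision), skipped
Fold 4: move[1]->R => RRRRDL VALID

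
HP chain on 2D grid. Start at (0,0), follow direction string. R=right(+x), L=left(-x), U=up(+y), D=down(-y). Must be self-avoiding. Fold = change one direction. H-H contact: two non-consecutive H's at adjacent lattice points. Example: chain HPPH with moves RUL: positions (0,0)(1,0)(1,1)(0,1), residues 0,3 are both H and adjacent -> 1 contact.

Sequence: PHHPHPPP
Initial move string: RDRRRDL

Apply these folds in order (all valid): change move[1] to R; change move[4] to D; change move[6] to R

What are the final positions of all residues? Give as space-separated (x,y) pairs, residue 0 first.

Initial moves: RDRRRDL
Fold: move[1]->R => RRRRRDL (positions: [(0, 0), (1, 0), (2, 0), (3, 0), (4, 0), (5, 0), (5, -1), (4, -1)])
Fold: move[4]->D => RRRRDDL (positions: [(0, 0), (1, 0), (2, 0), (3, 0), (4, 0), (4, -1), (4, -2), (3, -2)])
Fold: move[6]->R => RRRRDDR (positions: [(0, 0), (1, 0), (2, 0), (3, 0), (4, 0), (4, -1), (4, -2), (5, -2)])

Answer: (0,0) (1,0) (2,0) (3,0) (4,0) (4,-1) (4,-2) (5,-2)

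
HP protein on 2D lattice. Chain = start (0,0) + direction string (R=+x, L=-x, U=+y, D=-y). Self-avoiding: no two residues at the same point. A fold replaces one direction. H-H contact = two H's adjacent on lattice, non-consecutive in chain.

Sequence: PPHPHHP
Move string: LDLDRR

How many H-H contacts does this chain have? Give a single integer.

Answer: 1

Derivation:
Positions: [(0, 0), (-1, 0), (-1, -1), (-2, -1), (-2, -2), (-1, -2), (0, -2)]
H-H contact: residue 2 @(-1,-1) - residue 5 @(-1, -2)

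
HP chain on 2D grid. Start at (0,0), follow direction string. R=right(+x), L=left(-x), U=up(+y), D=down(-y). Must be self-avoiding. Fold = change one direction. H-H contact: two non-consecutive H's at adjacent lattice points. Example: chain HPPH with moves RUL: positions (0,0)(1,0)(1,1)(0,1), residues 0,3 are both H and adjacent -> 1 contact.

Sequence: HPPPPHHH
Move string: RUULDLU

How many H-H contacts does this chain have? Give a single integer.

Answer: 1

Derivation:
Positions: [(0, 0), (1, 0), (1, 1), (1, 2), (0, 2), (0, 1), (-1, 1), (-1, 2)]
H-H contact: residue 0 @(0,0) - residue 5 @(0, 1)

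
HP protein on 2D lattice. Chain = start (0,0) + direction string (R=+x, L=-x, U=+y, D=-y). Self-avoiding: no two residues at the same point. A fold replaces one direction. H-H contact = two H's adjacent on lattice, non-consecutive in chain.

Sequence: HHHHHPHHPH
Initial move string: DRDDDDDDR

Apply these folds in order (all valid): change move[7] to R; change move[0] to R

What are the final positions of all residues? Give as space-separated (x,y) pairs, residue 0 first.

Initial moves: DRDDDDDDR
Fold: move[7]->R => DRDDDDDRR (positions: [(0, 0), (0, -1), (1, -1), (1, -2), (1, -3), (1, -4), (1, -5), (1, -6), (2, -6), (3, -6)])
Fold: move[0]->R => RRDDDDDRR (positions: [(0, 0), (1, 0), (2, 0), (2, -1), (2, -2), (2, -3), (2, -4), (2, -5), (3, -5), (4, -5)])

Answer: (0,0) (1,0) (2,0) (2,-1) (2,-2) (2,-3) (2,-4) (2,-5) (3,-5) (4,-5)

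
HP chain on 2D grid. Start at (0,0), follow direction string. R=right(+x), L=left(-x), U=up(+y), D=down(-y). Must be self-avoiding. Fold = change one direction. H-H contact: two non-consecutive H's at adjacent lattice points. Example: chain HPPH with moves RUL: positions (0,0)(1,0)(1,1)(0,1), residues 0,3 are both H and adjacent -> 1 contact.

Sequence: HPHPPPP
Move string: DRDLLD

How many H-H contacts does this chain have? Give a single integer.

Answer: 0

Derivation:
Positions: [(0, 0), (0, -1), (1, -1), (1, -2), (0, -2), (-1, -2), (-1, -3)]
No H-H contacts found.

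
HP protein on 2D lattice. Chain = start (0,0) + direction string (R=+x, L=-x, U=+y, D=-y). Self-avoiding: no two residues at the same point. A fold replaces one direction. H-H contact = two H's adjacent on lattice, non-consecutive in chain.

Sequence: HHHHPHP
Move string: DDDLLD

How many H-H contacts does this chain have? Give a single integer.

Positions: [(0, 0), (0, -1), (0, -2), (0, -3), (-1, -3), (-2, -3), (-2, -4)]
No H-H contacts found.

Answer: 0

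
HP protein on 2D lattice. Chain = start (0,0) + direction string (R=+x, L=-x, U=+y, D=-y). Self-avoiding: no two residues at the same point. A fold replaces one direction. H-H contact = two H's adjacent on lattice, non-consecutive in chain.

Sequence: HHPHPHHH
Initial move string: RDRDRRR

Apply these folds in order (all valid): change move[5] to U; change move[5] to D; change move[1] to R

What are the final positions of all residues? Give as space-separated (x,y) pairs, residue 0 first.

Answer: (0,0) (1,0) (2,0) (3,0) (3,-1) (4,-1) (4,-2) (5,-2)

Derivation:
Initial moves: RDRDRRR
Fold: move[5]->U => RDRDRUR (positions: [(0, 0), (1, 0), (1, -1), (2, -1), (2, -2), (3, -2), (3, -1), (4, -1)])
Fold: move[5]->D => RDRDRDR (positions: [(0, 0), (1, 0), (1, -1), (2, -1), (2, -2), (3, -2), (3, -3), (4, -3)])
Fold: move[1]->R => RRRDRDR (positions: [(0, 0), (1, 0), (2, 0), (3, 0), (3, -1), (4, -1), (4, -2), (5, -2)])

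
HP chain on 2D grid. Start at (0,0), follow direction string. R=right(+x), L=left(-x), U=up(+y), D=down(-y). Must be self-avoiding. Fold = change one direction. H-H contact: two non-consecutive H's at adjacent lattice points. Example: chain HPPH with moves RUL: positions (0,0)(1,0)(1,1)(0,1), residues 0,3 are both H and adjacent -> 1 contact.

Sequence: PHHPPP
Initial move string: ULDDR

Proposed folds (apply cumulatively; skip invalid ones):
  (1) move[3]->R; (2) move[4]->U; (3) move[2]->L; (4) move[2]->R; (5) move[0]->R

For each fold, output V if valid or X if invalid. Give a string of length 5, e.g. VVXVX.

Answer: XXVXX

Derivation:
Initial: ULDDR -> [(0, 0), (0, 1), (-1, 1), (-1, 0), (-1, -1), (0, -1)]
Fold 1: move[3]->R => ULDRR INVALID (collision), skipped
Fold 2: move[4]->U => ULDDU INVALID (collision), skipped
Fold 3: move[2]->L => ULLDR VALID
Fold 4: move[2]->R => ULRDR INVALID (collision), skipped
Fold 5: move[0]->R => RLLDR INVALID (collision), skipped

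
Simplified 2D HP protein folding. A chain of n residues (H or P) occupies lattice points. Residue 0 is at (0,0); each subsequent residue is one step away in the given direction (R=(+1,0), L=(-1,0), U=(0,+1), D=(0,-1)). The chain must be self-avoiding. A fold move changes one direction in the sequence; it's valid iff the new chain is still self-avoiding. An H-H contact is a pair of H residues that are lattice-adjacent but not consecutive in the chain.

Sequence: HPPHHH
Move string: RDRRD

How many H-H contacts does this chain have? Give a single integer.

Positions: [(0, 0), (1, 0), (1, -1), (2, -1), (3, -1), (3, -2)]
No H-H contacts found.

Answer: 0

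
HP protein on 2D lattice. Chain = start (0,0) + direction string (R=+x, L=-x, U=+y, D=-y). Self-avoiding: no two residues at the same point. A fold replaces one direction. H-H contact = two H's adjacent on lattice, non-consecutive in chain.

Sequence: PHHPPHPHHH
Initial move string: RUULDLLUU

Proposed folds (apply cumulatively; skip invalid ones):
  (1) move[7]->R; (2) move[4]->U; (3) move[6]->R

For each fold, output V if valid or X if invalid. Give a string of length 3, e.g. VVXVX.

Initial: RUULDLLUU -> [(0, 0), (1, 0), (1, 1), (1, 2), (0, 2), (0, 1), (-1, 1), (-2, 1), (-2, 2), (-2, 3)]
Fold 1: move[7]->R => RUULDLLRU INVALID (collision), skipped
Fold 2: move[4]->U => RUULULLUU VALID
Fold 3: move[6]->R => RUULULRUU INVALID (collision), skipped

Answer: XVX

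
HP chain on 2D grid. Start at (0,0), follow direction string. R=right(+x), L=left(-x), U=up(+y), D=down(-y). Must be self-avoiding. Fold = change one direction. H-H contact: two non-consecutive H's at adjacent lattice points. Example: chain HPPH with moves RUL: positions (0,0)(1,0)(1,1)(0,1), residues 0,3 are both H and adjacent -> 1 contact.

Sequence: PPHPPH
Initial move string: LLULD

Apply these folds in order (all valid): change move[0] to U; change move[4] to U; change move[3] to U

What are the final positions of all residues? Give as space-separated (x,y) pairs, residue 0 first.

Initial moves: LLULD
Fold: move[0]->U => ULULD (positions: [(0, 0), (0, 1), (-1, 1), (-1, 2), (-2, 2), (-2, 1)])
Fold: move[4]->U => ULULU (positions: [(0, 0), (0, 1), (-1, 1), (-1, 2), (-2, 2), (-2, 3)])
Fold: move[3]->U => ULUUU (positions: [(0, 0), (0, 1), (-1, 1), (-1, 2), (-1, 3), (-1, 4)])

Answer: (0,0) (0,1) (-1,1) (-1,2) (-1,3) (-1,4)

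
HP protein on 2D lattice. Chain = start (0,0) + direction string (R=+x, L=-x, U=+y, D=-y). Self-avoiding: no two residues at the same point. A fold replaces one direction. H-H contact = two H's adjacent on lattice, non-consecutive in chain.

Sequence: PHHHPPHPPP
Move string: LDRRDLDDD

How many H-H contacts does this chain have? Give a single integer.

Positions: [(0, 0), (-1, 0), (-1, -1), (0, -1), (1, -1), (1, -2), (0, -2), (0, -3), (0, -4), (0, -5)]
H-H contact: residue 3 @(0,-1) - residue 6 @(0, -2)

Answer: 1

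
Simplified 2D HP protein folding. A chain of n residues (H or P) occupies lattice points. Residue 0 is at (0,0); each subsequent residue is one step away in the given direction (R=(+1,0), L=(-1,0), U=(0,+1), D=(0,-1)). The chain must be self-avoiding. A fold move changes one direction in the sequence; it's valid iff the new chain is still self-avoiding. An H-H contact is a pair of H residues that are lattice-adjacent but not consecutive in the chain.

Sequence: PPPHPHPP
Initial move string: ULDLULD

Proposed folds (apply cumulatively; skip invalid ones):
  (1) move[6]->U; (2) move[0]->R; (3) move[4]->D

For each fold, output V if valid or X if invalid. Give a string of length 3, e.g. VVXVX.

Initial: ULDLULD -> [(0, 0), (0, 1), (-1, 1), (-1, 0), (-2, 0), (-2, 1), (-3, 1), (-3, 0)]
Fold 1: move[6]->U => ULDLULU VALID
Fold 2: move[0]->R => RLDLULU INVALID (collision), skipped
Fold 3: move[4]->D => ULDLDLU VALID

Answer: VXV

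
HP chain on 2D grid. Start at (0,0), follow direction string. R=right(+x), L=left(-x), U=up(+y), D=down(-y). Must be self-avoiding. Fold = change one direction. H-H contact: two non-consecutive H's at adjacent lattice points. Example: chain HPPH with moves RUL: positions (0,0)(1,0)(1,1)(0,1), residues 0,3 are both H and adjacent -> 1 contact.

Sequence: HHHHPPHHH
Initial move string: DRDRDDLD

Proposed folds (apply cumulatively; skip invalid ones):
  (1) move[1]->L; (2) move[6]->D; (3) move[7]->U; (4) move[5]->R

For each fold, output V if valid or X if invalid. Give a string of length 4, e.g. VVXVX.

Initial: DRDRDDLD -> [(0, 0), (0, -1), (1, -1), (1, -2), (2, -2), (2, -3), (2, -4), (1, -4), (1, -5)]
Fold 1: move[1]->L => DLDRDDLD VALID
Fold 2: move[6]->D => DLDRDDDD VALID
Fold 3: move[7]->U => DLDRDDDU INVALID (collision), skipped
Fold 4: move[5]->R => DLDRDRDD VALID

Answer: VVXV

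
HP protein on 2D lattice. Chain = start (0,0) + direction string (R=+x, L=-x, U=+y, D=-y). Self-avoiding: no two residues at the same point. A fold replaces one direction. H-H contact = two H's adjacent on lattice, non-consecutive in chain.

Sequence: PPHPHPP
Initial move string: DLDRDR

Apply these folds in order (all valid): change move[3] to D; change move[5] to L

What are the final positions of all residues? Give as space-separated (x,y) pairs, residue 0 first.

Initial moves: DLDRDR
Fold: move[3]->D => DLDDDR (positions: [(0, 0), (0, -1), (-1, -1), (-1, -2), (-1, -3), (-1, -4), (0, -4)])
Fold: move[5]->L => DLDDDL (positions: [(0, 0), (0, -1), (-1, -1), (-1, -2), (-1, -3), (-1, -4), (-2, -4)])

Answer: (0,0) (0,-1) (-1,-1) (-1,-2) (-1,-3) (-1,-4) (-2,-4)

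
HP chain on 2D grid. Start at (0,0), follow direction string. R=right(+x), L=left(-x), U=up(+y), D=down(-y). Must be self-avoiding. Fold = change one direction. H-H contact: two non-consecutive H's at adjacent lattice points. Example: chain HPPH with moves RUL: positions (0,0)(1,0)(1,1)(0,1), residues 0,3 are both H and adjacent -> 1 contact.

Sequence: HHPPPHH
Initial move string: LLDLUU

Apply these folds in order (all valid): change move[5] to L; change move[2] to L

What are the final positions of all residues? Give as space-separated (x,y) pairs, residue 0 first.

Initial moves: LLDLUU
Fold: move[5]->L => LLDLUL (positions: [(0, 0), (-1, 0), (-2, 0), (-2, -1), (-3, -1), (-3, 0), (-4, 0)])
Fold: move[2]->L => LLLLUL (positions: [(0, 0), (-1, 0), (-2, 0), (-3, 0), (-4, 0), (-4, 1), (-5, 1)])

Answer: (0,0) (-1,0) (-2,0) (-3,0) (-4,0) (-4,1) (-5,1)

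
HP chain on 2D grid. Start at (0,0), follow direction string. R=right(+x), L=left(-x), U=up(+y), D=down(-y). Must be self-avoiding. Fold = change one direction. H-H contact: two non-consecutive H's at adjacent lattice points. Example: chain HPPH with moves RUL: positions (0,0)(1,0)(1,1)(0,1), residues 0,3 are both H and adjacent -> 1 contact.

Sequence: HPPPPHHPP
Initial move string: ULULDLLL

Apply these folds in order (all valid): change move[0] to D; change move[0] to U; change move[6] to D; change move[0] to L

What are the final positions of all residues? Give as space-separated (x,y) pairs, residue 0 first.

Answer: (0,0) (-1,0) (-2,0) (-2,1) (-3,1) (-3,0) (-4,0) (-4,-1) (-5,-1)

Derivation:
Initial moves: ULULDLLL
Fold: move[0]->D => DLULDLLL (positions: [(0, 0), (0, -1), (-1, -1), (-1, 0), (-2, 0), (-2, -1), (-3, -1), (-4, -1), (-5, -1)])
Fold: move[0]->U => ULULDLLL (positions: [(0, 0), (0, 1), (-1, 1), (-1, 2), (-2, 2), (-2, 1), (-3, 1), (-4, 1), (-5, 1)])
Fold: move[6]->D => ULULDLDL (positions: [(0, 0), (0, 1), (-1, 1), (-1, 2), (-2, 2), (-2, 1), (-3, 1), (-3, 0), (-4, 0)])
Fold: move[0]->L => LLULDLDL (positions: [(0, 0), (-1, 0), (-2, 0), (-2, 1), (-3, 1), (-3, 0), (-4, 0), (-4, -1), (-5, -1)])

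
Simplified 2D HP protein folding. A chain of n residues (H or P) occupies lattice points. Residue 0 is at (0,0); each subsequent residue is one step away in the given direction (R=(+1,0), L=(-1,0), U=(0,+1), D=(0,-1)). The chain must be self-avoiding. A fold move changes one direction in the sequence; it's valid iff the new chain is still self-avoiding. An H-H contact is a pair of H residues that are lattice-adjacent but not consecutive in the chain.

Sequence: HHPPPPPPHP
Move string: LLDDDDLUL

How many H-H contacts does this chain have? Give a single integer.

Answer: 0

Derivation:
Positions: [(0, 0), (-1, 0), (-2, 0), (-2, -1), (-2, -2), (-2, -3), (-2, -4), (-3, -4), (-3, -3), (-4, -3)]
No H-H contacts found.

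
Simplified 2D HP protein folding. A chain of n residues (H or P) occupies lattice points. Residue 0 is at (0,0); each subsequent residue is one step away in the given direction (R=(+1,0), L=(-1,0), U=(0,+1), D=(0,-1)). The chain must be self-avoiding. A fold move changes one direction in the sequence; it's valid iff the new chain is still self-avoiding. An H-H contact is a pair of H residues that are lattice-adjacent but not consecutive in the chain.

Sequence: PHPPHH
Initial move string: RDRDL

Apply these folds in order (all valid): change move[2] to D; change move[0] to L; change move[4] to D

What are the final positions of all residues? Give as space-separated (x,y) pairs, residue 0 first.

Answer: (0,0) (-1,0) (-1,-1) (-1,-2) (-1,-3) (-1,-4)

Derivation:
Initial moves: RDRDL
Fold: move[2]->D => RDDDL (positions: [(0, 0), (1, 0), (1, -1), (1, -2), (1, -3), (0, -3)])
Fold: move[0]->L => LDDDL (positions: [(0, 0), (-1, 0), (-1, -1), (-1, -2), (-1, -3), (-2, -3)])
Fold: move[4]->D => LDDDD (positions: [(0, 0), (-1, 0), (-1, -1), (-1, -2), (-1, -3), (-1, -4)])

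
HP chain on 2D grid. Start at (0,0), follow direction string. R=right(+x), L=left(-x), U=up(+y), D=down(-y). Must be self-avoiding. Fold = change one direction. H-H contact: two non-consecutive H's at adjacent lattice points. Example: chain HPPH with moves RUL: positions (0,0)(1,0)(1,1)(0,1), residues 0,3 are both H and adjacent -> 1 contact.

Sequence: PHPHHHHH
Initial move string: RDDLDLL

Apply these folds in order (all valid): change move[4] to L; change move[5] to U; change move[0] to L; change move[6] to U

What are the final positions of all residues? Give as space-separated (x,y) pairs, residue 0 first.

Answer: (0,0) (-1,0) (-1,-1) (-1,-2) (-2,-2) (-3,-2) (-3,-1) (-3,0)

Derivation:
Initial moves: RDDLDLL
Fold: move[4]->L => RDDLLLL (positions: [(0, 0), (1, 0), (1, -1), (1, -2), (0, -2), (-1, -2), (-2, -2), (-3, -2)])
Fold: move[5]->U => RDDLLUL (positions: [(0, 0), (1, 0), (1, -1), (1, -2), (0, -2), (-1, -2), (-1, -1), (-2, -1)])
Fold: move[0]->L => LDDLLUL (positions: [(0, 0), (-1, 0), (-1, -1), (-1, -2), (-2, -2), (-3, -2), (-3, -1), (-4, -1)])
Fold: move[6]->U => LDDLLUU (positions: [(0, 0), (-1, 0), (-1, -1), (-1, -2), (-2, -2), (-3, -2), (-3, -1), (-3, 0)])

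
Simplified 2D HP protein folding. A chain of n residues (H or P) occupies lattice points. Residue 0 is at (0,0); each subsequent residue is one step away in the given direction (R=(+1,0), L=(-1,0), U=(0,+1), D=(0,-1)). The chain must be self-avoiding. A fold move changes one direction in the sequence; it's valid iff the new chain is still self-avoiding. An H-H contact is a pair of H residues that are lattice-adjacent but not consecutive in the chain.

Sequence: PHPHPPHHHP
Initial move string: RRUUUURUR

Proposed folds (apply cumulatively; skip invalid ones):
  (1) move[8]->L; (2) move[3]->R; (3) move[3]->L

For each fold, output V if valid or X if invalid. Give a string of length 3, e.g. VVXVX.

Initial: RRUUUURUR -> [(0, 0), (1, 0), (2, 0), (2, 1), (2, 2), (2, 3), (2, 4), (3, 4), (3, 5), (4, 5)]
Fold 1: move[8]->L => RRUUUURUL VALID
Fold 2: move[3]->R => RRURUURUL VALID
Fold 3: move[3]->L => RRULUURUL VALID

Answer: VVV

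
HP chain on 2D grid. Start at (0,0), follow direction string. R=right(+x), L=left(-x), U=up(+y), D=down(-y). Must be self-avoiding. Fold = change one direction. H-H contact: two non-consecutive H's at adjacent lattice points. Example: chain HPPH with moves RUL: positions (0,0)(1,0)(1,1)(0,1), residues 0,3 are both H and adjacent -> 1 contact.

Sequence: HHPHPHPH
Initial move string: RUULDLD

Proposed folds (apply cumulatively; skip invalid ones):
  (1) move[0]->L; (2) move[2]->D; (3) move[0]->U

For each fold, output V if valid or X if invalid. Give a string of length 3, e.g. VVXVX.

Initial: RUULDLD -> [(0, 0), (1, 0), (1, 1), (1, 2), (0, 2), (0, 1), (-1, 1), (-1, 0)]
Fold 1: move[0]->L => LUULDLD VALID
Fold 2: move[2]->D => LUDLDLD INVALID (collision), skipped
Fold 3: move[0]->U => UUULDLD VALID

Answer: VXV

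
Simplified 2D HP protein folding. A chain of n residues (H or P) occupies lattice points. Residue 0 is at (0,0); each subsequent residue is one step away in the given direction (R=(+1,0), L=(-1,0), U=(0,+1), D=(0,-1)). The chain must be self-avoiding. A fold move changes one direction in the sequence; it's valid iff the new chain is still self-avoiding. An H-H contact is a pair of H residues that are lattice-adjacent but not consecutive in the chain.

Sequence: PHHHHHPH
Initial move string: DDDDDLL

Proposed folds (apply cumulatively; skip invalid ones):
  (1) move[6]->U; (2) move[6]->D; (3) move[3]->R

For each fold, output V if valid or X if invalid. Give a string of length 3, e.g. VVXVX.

Answer: VVV

Derivation:
Initial: DDDDDLL -> [(0, 0), (0, -1), (0, -2), (0, -3), (0, -4), (0, -5), (-1, -5), (-2, -5)]
Fold 1: move[6]->U => DDDDDLU VALID
Fold 2: move[6]->D => DDDDDLD VALID
Fold 3: move[3]->R => DDDRDLD VALID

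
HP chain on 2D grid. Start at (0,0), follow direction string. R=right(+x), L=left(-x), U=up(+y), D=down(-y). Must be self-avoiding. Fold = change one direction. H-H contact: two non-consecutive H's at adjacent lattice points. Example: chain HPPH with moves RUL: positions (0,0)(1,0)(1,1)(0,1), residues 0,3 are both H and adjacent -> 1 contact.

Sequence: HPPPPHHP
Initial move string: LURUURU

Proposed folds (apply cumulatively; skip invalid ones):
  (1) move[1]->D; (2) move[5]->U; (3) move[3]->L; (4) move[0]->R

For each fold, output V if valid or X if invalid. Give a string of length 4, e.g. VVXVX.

Initial: LURUURU -> [(0, 0), (-1, 0), (-1, 1), (0, 1), (0, 2), (0, 3), (1, 3), (1, 4)]
Fold 1: move[1]->D => LDRUURU INVALID (collision), skipped
Fold 2: move[5]->U => LURUUUU VALID
Fold 3: move[3]->L => LURLUUU INVALID (collision), skipped
Fold 4: move[0]->R => RURUUUU VALID

Answer: XVXV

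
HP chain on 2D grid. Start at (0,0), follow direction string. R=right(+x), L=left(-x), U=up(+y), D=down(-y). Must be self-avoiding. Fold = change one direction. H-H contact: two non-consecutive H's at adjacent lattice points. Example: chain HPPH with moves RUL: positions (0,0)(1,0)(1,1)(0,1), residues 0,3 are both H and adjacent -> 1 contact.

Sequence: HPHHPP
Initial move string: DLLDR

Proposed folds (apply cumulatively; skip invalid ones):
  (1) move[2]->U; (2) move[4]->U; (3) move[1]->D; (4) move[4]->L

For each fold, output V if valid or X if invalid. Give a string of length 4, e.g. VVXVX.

Answer: XXVV

Derivation:
Initial: DLLDR -> [(0, 0), (0, -1), (-1, -1), (-2, -1), (-2, -2), (-1, -2)]
Fold 1: move[2]->U => DLUDR INVALID (collision), skipped
Fold 2: move[4]->U => DLLDU INVALID (collision), skipped
Fold 3: move[1]->D => DDLDR VALID
Fold 4: move[4]->L => DDLDL VALID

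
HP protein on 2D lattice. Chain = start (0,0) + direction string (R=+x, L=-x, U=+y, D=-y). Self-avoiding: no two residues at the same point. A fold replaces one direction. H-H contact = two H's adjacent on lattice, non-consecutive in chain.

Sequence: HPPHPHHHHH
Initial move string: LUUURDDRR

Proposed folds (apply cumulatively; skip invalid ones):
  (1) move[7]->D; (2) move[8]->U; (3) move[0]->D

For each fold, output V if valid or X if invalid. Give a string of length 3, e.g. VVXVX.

Initial: LUUURDDRR -> [(0, 0), (-1, 0), (-1, 1), (-1, 2), (-1, 3), (0, 3), (0, 2), (0, 1), (1, 1), (2, 1)]
Fold 1: move[7]->D => LUUURDDDR INVALID (collision), skipped
Fold 2: move[8]->U => LUUURDDRU VALID
Fold 3: move[0]->D => DUUURDDRU INVALID (collision), skipped

Answer: XVX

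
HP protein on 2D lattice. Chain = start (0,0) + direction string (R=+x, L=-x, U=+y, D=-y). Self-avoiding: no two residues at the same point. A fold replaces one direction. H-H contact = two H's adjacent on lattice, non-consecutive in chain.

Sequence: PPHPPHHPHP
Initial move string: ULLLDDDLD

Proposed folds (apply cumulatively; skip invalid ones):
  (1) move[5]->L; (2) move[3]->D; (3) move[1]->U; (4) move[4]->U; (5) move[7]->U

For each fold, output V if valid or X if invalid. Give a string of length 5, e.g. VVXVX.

Answer: VVVXX

Derivation:
Initial: ULLLDDDLD -> [(0, 0), (0, 1), (-1, 1), (-2, 1), (-3, 1), (-3, 0), (-3, -1), (-3, -2), (-4, -2), (-4, -3)]
Fold 1: move[5]->L => ULLLDLDLD VALID
Fold 2: move[3]->D => ULLDDLDLD VALID
Fold 3: move[1]->U => UULDDLDLD VALID
Fold 4: move[4]->U => UULDULDLD INVALID (collision), skipped
Fold 5: move[7]->U => UULDDLDUD INVALID (collision), skipped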